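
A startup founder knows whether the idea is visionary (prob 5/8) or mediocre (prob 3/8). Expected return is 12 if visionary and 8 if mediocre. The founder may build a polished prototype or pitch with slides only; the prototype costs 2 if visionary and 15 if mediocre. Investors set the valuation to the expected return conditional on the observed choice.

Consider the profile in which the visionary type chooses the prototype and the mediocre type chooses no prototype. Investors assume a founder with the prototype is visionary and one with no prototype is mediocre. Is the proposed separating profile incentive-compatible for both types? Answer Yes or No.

Yes

Under these beliefs, the prototype earns valuation 12 and no prototype earns valuation 8.
visionary: the prototype nets 12 − 2 = 10; no prototype nets 8. visionary prefers the prototype.
mediocre: the prototype nets 12 − 15 = -3; no prototype nets 8. mediocre prefers no prototype.
Neither type deviates, so the separating profile is an equilibrium.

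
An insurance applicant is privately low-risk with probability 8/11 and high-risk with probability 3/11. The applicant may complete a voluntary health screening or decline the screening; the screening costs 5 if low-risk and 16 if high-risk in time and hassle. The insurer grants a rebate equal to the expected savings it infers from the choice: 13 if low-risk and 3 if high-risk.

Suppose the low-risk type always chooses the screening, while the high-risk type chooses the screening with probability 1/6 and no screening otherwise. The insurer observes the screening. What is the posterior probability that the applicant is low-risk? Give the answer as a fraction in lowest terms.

16/17

P(the screening) = (8/11)·1 + (3/11)·(1/6) = 17/22.
By Bayes' rule, P(low-risk | the screening) = (8/11) / (17/22) = 16/17.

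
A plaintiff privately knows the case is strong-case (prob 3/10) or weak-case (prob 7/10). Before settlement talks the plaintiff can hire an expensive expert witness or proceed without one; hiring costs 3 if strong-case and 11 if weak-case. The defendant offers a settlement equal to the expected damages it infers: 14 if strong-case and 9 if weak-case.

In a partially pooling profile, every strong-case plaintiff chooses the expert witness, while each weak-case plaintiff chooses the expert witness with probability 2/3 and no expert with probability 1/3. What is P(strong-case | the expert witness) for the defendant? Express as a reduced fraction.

P(the expert witness) = (3/10)·1 + (7/10)·(2/3) = 23/30.
By Bayes' rule, P(strong-case | the expert witness) = (3/10) / (23/30) = 9/23.

9/23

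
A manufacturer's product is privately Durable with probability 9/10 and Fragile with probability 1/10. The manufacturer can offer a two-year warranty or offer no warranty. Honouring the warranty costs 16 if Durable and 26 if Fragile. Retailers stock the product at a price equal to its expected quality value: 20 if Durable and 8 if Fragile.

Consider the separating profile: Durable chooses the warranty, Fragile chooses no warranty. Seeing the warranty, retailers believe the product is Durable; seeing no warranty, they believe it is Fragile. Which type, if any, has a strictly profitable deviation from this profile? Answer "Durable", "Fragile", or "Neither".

The warranty pays 20; no warranty pays 8.
Durable: assigned the warranty, nets 20 − 16 = 4; deviating to no warranty nets 8.
Fragile: assigned no warranty, nets 8; deviating to the warranty nets 20 − 26 = -6.
The Durable type gains 4 by deviating.

Durable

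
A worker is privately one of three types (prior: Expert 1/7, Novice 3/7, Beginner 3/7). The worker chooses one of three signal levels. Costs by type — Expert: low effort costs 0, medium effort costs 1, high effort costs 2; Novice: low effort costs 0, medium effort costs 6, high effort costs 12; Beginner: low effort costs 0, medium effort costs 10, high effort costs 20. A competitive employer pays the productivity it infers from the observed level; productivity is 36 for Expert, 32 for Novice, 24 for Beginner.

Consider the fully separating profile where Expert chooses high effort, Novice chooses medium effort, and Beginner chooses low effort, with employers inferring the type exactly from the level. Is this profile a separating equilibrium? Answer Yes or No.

Separating wages: high effort → 36, medium effort → 32, low effort → 24.
Expert (assigned high effort): low effort: 24 − 0 = 24; medium effort: 32 − 1 = 31; high effort: 36 − 2 = 34. Expert stays.
Novice (assigned medium effort): low effort: 24 − 0 = 24; medium effort: 32 − 6 = 26; high effort: 36 − 12 = 24. Novice stays.
Beginner (assigned low effort): low effort: 24 − 0 = 24; medium effort: 32 − 10 = 22; high effort: 36 − 20 = 16. Beginner stays.
Every type prefers its assigned level; separation holds.

Yes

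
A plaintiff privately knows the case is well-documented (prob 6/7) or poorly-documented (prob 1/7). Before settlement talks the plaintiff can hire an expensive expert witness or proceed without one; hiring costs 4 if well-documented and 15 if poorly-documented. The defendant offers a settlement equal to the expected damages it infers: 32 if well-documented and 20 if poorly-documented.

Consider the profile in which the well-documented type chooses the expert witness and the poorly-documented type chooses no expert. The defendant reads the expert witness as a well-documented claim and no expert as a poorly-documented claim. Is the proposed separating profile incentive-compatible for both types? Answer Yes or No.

Under these beliefs, the expert witness earns settlement 32 and no expert earns settlement 20.
well-documented: the expert witness nets 32 − 4 = 28; no expert nets 20. well-documented prefers the expert witness.
poorly-documented: the expert witness nets 32 − 15 = 17; no expert nets 20. poorly-documented prefers no expert.
Neither type deviates, so the separating profile is an equilibrium.

Yes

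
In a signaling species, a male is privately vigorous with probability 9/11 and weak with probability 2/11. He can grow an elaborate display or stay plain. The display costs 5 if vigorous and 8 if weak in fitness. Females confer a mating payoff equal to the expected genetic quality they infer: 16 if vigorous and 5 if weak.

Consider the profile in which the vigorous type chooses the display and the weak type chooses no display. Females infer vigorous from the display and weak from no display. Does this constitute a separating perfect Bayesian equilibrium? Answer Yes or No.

No

Under these beliefs, the display earns mating payoff 16 and no display earns mating payoff 5.
vigorous: the display nets 16 − 5 = 11; no display nets 5. vigorous prefers the display.
weak: the display nets 16 − 8 = 8; no display nets 5. weak would deviate to the display.
weak has a profitable deviation, so the profile is not an equilibrium.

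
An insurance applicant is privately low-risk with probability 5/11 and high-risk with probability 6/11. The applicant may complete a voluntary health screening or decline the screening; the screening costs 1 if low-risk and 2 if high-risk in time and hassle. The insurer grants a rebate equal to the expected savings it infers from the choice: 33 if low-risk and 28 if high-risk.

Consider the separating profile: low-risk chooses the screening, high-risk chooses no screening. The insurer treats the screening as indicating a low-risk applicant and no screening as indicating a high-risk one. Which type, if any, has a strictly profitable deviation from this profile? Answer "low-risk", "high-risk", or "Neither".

The screening pays 33; no screening pays 28.
low-risk: assigned the screening, nets 33 − 1 = 32; deviating to no screening nets 28.
high-risk: assigned no screening, nets 28; deviating to the screening nets 33 − 2 = 31.
The high-risk type gains 3 by deviating.

high-risk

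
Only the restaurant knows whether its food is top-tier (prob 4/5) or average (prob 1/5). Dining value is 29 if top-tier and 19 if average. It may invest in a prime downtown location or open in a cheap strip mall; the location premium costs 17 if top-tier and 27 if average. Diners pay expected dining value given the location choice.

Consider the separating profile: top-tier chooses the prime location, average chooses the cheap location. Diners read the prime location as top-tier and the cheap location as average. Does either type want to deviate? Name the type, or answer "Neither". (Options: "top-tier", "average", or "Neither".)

The prime location pays 29; the cheap location pays 19.
top-tier: assigned the prime location, nets 29 − 17 = 12; deviating to the cheap location nets 19.
average: assigned the cheap location, nets 19; deviating to the prime location nets 29 − 27 = 2.
The top-tier type gains 7 by deviating.

top-tier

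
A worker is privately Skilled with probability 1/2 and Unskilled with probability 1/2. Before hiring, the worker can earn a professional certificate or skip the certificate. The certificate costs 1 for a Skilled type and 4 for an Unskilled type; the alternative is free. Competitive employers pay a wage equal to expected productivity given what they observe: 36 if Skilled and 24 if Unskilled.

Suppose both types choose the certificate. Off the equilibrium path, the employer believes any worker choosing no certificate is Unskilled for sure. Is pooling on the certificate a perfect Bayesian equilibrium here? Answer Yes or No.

Yes

On path, the employer holds the prior and pays 1/2·36 + 1/2·24 = 30. Off path (no certificate), believing Unskilled, it pays 24.
Skilled: the certificate nets 30 − 1 = 29; no certificate nets 24. Skilled stays.
Unskilled: the certificate nets 30 − 4 = 26; no certificate nets 24. Unskilled stays.
No type deviates, so pooling is sustained.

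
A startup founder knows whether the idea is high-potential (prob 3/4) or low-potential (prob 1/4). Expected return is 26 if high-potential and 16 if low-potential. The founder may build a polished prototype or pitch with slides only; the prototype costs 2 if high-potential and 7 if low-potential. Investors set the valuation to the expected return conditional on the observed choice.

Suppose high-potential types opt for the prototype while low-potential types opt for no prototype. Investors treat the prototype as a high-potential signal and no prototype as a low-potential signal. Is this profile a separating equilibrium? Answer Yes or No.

Under these beliefs, the prototype earns valuation 26 and no prototype earns valuation 16.
high-potential: the prototype nets 26 − 2 = 24; no prototype nets 16. high-potential prefers the prototype.
low-potential: the prototype nets 26 − 7 = 19; no prototype nets 16. low-potential would deviate to the prototype.
low-potential has a profitable deviation, so the profile is not an equilibrium.

No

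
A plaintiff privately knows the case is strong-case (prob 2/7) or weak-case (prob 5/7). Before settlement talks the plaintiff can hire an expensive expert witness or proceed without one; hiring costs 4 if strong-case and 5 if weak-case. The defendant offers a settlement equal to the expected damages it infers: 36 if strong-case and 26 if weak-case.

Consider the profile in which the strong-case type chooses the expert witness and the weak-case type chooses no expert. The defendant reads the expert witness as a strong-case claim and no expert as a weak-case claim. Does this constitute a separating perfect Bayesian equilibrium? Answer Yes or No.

Under these beliefs, the expert witness earns settlement 36 and no expert earns settlement 26.
strong-case: the expert witness nets 36 − 4 = 32; no expert nets 26. strong-case prefers the expert witness.
weak-case: the expert witness nets 36 − 5 = 31; no expert nets 26. weak-case would deviate to the expert witness.
weak-case has a profitable deviation, so the profile is not an equilibrium.

No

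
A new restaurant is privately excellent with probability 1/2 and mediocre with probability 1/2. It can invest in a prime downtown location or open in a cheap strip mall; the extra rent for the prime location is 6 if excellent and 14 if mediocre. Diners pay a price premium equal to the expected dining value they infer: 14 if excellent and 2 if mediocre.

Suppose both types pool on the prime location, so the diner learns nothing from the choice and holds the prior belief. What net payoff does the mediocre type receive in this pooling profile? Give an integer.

-6

Pooled price premium = 1/2·14 + 1/2·2 = 8.
mediocre pays cost 14 for the prime location, so net payoff = 8 − 14 = -6.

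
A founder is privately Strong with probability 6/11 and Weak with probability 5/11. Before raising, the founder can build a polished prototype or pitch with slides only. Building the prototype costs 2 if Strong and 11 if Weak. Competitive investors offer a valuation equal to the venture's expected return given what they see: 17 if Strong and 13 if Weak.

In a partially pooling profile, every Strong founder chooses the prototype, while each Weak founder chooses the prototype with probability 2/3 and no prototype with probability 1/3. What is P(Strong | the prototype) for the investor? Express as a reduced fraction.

9/14

P(the prototype) = (6/11)·1 + (5/11)·(2/3) = 28/33.
By Bayes' rule, P(Strong | the prototype) = (6/11) / (28/33) = 9/14.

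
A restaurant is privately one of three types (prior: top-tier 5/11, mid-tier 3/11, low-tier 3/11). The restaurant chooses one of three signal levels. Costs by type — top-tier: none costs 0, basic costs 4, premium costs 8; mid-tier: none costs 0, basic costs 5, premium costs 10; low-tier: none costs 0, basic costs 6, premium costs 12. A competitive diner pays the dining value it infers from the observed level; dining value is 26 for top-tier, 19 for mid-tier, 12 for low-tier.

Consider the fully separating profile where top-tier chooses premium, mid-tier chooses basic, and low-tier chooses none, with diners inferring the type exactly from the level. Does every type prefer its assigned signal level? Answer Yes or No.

Separating price premiums: premium → 26, basic → 19, none → 12.
top-tier (assigned premium): none: 12 − 0 = 12; basic: 19 − 4 = 15; premium: 26 − 8 = 18. top-tier stays.
mid-tier (assigned basic): none: 12 − 0 = 12; basic: 19 − 5 = 14; premium: 26 − 10 = 16. mid-tier prefers premium.
low-tier (assigned none): none: 12 − 0 = 12; basic: 19 − 6 = 13; premium: 26 − 12 = 14. low-tier prefers premium.
At least one type deviates; the separating profile fails.

No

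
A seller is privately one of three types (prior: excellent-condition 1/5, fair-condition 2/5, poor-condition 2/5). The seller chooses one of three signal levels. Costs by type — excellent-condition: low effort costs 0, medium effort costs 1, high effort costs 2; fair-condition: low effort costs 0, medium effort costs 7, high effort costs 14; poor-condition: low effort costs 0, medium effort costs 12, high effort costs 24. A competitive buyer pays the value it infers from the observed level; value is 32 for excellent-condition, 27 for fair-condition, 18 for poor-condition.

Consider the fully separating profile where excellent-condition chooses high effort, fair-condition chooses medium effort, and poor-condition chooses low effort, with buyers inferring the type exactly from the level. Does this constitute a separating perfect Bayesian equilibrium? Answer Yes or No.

Separating prices: high effort → 32, medium effort → 27, low effort → 18.
excellent-condition (assigned high effort): low effort: 18 − 0 = 18; medium effort: 27 − 1 = 26; high effort: 32 − 2 = 30. excellent-condition stays.
fair-condition (assigned medium effort): low effort: 18 − 0 = 18; medium effort: 27 − 7 = 20; high effort: 32 − 14 = 18. fair-condition stays.
poor-condition (assigned low effort): low effort: 18 − 0 = 18; medium effort: 27 − 12 = 15; high effort: 32 − 24 = 8. poor-condition stays.
Every type prefers its assigned level; separation holds.

Yes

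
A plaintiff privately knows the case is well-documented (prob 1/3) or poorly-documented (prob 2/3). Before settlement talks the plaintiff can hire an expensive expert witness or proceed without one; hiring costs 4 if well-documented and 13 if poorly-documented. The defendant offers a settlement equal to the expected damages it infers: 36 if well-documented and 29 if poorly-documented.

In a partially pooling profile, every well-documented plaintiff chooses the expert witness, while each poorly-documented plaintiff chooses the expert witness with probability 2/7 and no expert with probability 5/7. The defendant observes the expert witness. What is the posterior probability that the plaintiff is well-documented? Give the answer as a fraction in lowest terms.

7/11

P(the expert witness) = (1/3)·1 + (2/3)·(2/7) = 11/21.
By Bayes' rule, P(well-documented | the expert witness) = (1/3) / (11/21) = 7/11.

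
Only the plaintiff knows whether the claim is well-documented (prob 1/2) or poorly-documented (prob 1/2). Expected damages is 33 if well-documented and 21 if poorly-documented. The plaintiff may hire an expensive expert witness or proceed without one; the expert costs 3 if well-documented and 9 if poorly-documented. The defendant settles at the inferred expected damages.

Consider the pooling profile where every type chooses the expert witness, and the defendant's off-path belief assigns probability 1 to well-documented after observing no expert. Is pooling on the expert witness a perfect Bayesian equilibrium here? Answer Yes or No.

On path, the defendant holds the prior and pays 1/2·33 + 1/2·21 = 27. Off path (no expert), believing well-documented, it pays 33.
well-documented: the expert witness nets 27 − 3 = 24; no expert nets 33. well-documented would deviate.
poorly-documented: the expert witness nets 27 − 9 = 18; no expert nets 33. poorly-documented would deviate.
A type deviates, so pooling fails.

No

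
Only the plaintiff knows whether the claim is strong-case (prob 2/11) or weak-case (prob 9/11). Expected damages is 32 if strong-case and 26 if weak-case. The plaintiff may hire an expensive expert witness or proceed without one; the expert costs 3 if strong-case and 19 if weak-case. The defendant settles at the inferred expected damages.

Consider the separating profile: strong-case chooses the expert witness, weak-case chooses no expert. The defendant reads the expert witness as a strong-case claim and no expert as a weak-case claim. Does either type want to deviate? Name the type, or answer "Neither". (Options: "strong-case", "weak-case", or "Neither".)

The expert witness pays 32; no expert pays 26.
strong-case: assigned the expert witness, nets 32 − 3 = 29; deviating to no expert nets 26.
weak-case: assigned no expert, nets 26; deviating to the expert witness nets 32 − 19 = 13.
Both types strictly prefer their assigned action; no profitable deviation.

Neither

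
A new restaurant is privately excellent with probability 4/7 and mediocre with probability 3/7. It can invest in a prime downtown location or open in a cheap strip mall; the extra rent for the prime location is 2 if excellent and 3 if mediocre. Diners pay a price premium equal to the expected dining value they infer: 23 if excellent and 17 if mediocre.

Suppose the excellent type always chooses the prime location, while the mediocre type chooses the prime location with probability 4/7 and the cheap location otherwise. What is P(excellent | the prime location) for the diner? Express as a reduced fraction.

P(the prime location) = (4/7)·1 + (3/7)·(4/7) = 40/49.
By Bayes' rule, P(excellent | the prime location) = (4/7) / (40/49) = 7/10.

7/10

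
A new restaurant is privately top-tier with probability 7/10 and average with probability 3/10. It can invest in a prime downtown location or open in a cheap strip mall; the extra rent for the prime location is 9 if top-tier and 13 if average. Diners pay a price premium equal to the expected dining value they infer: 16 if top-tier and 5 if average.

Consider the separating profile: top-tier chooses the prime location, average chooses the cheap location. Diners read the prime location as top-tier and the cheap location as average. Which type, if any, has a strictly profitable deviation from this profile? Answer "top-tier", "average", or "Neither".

Neither

The prime location pays 16; the cheap location pays 5.
top-tier: assigned the prime location, nets 16 − 9 = 7; deviating to the cheap location nets 5.
average: assigned the cheap location, nets 5; deviating to the prime location nets 16 − 13 = 3.
Both types strictly prefer their assigned action; no profitable deviation.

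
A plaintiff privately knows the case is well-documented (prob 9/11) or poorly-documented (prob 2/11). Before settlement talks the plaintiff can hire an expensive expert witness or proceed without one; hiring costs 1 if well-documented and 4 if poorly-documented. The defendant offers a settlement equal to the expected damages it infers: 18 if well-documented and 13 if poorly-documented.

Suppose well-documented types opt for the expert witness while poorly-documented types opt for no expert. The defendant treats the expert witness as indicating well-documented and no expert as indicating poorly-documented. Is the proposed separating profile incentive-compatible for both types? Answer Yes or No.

No

Under these beliefs, the expert witness earns settlement 18 and no expert earns settlement 13.
well-documented: the expert witness nets 18 − 1 = 17; no expert nets 13. well-documented prefers the expert witness.
poorly-documented: the expert witness nets 18 − 4 = 14; no expert nets 13. poorly-documented would deviate to the expert witness.
poorly-documented has a profitable deviation, so the profile is not an equilibrium.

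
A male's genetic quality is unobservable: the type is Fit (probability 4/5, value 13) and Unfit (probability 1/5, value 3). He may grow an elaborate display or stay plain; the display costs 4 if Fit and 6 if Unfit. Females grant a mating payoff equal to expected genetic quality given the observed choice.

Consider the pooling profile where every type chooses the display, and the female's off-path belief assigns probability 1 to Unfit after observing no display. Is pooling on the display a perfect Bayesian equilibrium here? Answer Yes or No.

On path, the female holds the prior and pays 4/5·13 + 1/5·3 = 11. Off path (no display), believing Unfit, it pays 3.
Fit: the display nets 11 − 4 = 7; no display nets 3. Fit stays.
Unfit: the display nets 11 − 6 = 5; no display nets 3. Unfit stays.
No type deviates, so pooling is sustained.

Yes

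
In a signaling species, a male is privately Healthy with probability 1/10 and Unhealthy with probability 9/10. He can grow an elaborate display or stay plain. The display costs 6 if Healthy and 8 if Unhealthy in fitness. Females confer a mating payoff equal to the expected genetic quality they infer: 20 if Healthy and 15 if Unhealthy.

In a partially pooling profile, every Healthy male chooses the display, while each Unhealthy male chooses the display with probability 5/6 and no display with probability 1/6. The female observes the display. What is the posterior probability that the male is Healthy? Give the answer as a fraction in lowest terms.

P(the display) = (1/10)·1 + (9/10)·(5/6) = 17/20.
By Bayes' rule, P(Healthy | the display) = (1/10) / (17/20) = 2/17.

2/17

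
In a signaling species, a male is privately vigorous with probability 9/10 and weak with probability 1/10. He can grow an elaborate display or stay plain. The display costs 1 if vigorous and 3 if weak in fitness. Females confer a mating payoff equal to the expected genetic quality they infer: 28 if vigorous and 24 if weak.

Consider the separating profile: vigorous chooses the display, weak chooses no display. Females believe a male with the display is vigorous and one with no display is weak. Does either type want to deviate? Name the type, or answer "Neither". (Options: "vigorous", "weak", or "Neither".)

weak

The display pays 28; no display pays 24.
vigorous: assigned the display, nets 28 − 1 = 27; deviating to no display nets 24.
weak: assigned no display, nets 24; deviating to the display nets 28 − 3 = 25.
The weak type gains 1 by deviating.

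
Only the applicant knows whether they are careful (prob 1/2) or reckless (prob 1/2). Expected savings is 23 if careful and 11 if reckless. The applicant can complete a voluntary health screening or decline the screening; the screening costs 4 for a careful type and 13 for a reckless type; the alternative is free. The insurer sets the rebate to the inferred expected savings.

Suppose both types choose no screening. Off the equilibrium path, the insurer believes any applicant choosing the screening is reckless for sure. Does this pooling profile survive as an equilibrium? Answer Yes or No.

On path, the insurer holds the prior and pays 1/2·23 + 1/2·11 = 17. Off path (the screening), believing reckless, it pays 11.
careful: no screening nets 17; the screening nets 11 − 4 = 7. careful stays.
reckless: no screening nets 17; the screening nets 11 − 13 = -2. reckless stays.
No type deviates, so pooling is sustained.

Yes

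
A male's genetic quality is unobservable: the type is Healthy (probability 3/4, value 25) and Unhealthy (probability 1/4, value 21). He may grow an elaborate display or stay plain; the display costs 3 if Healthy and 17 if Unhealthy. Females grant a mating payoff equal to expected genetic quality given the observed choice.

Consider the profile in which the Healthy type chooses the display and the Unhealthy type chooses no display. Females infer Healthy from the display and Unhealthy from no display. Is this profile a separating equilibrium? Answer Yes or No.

Yes

Under these beliefs, the display earns mating payoff 25 and no display earns mating payoff 21.
Healthy: the display nets 25 − 3 = 22; no display nets 21. Healthy prefers the display.
Unhealthy: the display nets 25 − 17 = 8; no display nets 21. Unhealthy prefers no display.
Neither type deviates, so the separating profile is an equilibrium.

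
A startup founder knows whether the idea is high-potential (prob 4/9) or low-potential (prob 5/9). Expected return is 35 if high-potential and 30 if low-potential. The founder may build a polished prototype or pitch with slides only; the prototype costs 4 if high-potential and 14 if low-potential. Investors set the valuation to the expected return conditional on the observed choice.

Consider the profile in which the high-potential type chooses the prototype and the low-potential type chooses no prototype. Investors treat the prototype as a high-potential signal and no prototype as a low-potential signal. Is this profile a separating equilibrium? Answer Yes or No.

Under these beliefs, the prototype earns valuation 35 and no prototype earns valuation 30.
high-potential: the prototype nets 35 − 4 = 31; no prototype nets 30. high-potential prefers the prototype.
low-potential: the prototype nets 35 − 14 = 21; no prototype nets 30. low-potential prefers no prototype.
Neither type deviates, so the separating profile is an equilibrium.

Yes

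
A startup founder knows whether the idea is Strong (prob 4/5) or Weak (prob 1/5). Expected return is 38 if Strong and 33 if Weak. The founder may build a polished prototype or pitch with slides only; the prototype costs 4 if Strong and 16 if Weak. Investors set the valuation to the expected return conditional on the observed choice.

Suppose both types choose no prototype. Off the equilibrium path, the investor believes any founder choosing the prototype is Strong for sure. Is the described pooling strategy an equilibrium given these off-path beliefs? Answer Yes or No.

On path, the investor holds the prior and pays 4/5·38 + 1/5·33 = 37. Off path (the prototype), believing Strong, it pays 38.
Strong: no prototype nets 37; the prototype nets 38 − 4 = 34. Strong stays.
Weak: no prototype nets 37; the prototype nets 38 − 16 = 22. Weak stays.
No type deviates, so pooling is sustained.

Yes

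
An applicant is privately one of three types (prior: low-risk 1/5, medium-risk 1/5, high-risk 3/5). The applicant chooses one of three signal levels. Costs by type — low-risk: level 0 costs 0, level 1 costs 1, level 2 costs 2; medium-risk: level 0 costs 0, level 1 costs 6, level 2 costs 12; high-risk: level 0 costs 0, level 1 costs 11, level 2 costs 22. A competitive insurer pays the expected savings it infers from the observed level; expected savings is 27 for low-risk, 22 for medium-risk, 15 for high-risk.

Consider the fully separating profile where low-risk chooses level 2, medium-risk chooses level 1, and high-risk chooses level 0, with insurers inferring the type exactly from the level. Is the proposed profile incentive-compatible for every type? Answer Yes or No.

Separating rebates: level 2 → 27, level 1 → 22, level 0 → 15.
low-risk (assigned level 2): level 0: 15 − 0 = 15; level 1: 22 − 1 = 21; level 2: 27 − 2 = 25. low-risk stays.
medium-risk (assigned level 1): level 0: 15 − 0 = 15; level 1: 22 − 6 = 16; level 2: 27 − 12 = 15. medium-risk stays.
high-risk (assigned level 0): level 0: 15 − 0 = 15; level 1: 22 − 11 = 11; level 2: 27 − 22 = 5. high-risk stays.
Every type prefers its assigned level; separation holds.

Yes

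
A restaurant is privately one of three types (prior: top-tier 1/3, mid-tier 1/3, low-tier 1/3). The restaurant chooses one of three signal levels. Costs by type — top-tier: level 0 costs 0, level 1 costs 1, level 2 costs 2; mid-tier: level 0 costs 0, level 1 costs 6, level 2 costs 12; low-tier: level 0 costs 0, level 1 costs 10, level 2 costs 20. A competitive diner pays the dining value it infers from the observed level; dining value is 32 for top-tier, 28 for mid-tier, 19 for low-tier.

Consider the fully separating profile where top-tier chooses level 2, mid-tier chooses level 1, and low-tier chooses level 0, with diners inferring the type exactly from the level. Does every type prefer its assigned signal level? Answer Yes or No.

Separating price premiums: level 2 → 32, level 1 → 28, level 0 → 19.
top-tier (assigned level 2): level 0: 19 − 0 = 19; level 1: 28 − 1 = 27; level 2: 32 − 2 = 30. top-tier stays.
mid-tier (assigned level 1): level 0: 19 − 0 = 19; level 1: 28 − 6 = 22; level 2: 32 − 12 = 20. mid-tier stays.
low-tier (assigned level 0): level 0: 19 − 0 = 19; level 1: 28 − 10 = 18; level 2: 32 − 20 = 12. low-tier stays.
Every type prefers its assigned level; separation holds.

Yes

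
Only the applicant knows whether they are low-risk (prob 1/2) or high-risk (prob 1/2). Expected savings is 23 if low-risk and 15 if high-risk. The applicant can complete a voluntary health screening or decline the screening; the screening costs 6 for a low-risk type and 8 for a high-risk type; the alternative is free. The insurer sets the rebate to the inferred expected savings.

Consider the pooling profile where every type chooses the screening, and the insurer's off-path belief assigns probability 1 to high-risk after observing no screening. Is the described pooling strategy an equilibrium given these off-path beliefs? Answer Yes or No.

On path, the insurer holds the prior and pays 1/2·23 + 1/2·15 = 19. Off path (no screening), believing high-risk, it pays 15.
low-risk: the screening nets 19 − 6 = 13; no screening nets 15. low-risk would deviate.
high-risk: the screening nets 19 − 8 = 11; no screening nets 15. high-risk would deviate.
A type deviates, so pooling fails.

No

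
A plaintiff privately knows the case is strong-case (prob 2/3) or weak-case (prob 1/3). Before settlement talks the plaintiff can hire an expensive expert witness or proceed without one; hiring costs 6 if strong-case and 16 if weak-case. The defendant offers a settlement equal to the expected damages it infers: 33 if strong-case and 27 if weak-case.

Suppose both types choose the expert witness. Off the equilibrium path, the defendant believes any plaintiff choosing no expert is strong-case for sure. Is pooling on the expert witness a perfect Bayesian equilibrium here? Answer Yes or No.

No

On path, the defendant holds the prior and pays 2/3·33 + 1/3·27 = 31. Off path (no expert), believing strong-case, it pays 33.
strong-case: the expert witness nets 31 − 6 = 25; no expert nets 33. strong-case would deviate.
weak-case: the expert witness nets 31 − 16 = 15; no expert nets 33. weak-case would deviate.
A type deviates, so pooling fails.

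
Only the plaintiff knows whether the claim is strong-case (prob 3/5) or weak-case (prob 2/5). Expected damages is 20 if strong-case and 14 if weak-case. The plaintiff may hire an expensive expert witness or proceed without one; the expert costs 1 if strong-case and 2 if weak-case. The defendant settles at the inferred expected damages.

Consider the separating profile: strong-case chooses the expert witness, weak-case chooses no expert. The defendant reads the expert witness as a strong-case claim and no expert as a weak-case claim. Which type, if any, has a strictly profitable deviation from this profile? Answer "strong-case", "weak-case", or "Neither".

weak-case

The expert witness pays 20; no expert pays 14.
strong-case: assigned the expert witness, nets 20 − 1 = 19; deviating to no expert nets 14.
weak-case: assigned no expert, nets 14; deviating to the expert witness nets 20 − 2 = 18.
The weak-case type gains 4 by deviating.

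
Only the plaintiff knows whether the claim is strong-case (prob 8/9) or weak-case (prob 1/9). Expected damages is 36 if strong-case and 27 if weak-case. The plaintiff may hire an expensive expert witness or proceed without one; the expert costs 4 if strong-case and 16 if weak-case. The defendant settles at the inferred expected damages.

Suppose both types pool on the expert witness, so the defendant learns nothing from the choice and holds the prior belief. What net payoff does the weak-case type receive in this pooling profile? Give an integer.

19

Pooled settlement = 8/9·36 + 1/9·27 = 35.
weak-case pays cost 16 for the expert witness, so net payoff = 35 − 16 = 19.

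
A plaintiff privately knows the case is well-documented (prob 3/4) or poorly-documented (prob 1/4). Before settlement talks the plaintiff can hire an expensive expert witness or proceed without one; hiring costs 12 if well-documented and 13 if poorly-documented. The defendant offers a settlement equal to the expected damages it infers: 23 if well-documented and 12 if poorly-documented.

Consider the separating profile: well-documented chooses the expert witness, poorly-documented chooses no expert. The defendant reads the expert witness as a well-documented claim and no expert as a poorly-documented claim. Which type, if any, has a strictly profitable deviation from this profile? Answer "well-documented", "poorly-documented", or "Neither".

well-documented

The expert witness pays 23; no expert pays 12.
well-documented: assigned the expert witness, nets 23 − 12 = 11; deviating to no expert nets 12.
poorly-documented: assigned no expert, nets 12; deviating to the expert witness nets 23 − 13 = 10.
The well-documented type gains 1 by deviating.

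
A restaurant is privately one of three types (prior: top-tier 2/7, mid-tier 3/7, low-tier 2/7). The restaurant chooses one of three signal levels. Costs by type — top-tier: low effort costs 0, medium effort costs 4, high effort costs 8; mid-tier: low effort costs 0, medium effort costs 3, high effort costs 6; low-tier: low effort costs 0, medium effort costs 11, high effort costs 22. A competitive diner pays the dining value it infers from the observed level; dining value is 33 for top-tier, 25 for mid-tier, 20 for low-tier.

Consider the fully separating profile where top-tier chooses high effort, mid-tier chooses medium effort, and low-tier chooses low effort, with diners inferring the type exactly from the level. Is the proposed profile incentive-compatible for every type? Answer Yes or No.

No

Separating price premiums: high effort → 33, medium effort → 25, low effort → 20.
top-tier (assigned high effort): low effort: 20 − 0 = 20; medium effort: 25 − 4 = 21; high effort: 33 − 8 = 25. top-tier stays.
mid-tier (assigned medium effort): low effort: 20 − 0 = 20; medium effort: 25 − 3 = 22; high effort: 33 − 6 = 27. mid-tier prefers high effort.
low-tier (assigned low effort): low effort: 20 − 0 = 20; medium effort: 25 − 11 = 14; high effort: 33 − 22 = 11. low-tier stays.
At least one type deviates; the separating profile fails.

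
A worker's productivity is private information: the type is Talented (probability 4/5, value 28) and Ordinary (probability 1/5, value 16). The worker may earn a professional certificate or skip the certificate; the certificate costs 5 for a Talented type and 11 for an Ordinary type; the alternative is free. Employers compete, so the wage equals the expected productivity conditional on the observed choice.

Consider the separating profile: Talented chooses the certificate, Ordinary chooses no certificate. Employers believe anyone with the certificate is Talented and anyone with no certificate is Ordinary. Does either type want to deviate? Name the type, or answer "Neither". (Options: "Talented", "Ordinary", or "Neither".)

Ordinary

The certificate pays 28; no certificate pays 16.
Talented: assigned the certificate, nets 28 − 5 = 23; deviating to no certificate nets 16.
Ordinary: assigned no certificate, nets 16; deviating to the certificate nets 28 − 11 = 17.
The Ordinary type gains 1 by deviating.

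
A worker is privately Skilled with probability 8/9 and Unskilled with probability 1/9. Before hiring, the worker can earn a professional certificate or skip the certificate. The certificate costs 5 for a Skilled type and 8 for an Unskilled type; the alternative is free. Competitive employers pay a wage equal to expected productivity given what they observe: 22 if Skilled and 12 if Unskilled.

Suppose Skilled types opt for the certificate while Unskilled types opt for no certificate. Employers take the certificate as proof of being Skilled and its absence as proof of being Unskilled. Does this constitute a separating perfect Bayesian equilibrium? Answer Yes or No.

Under these beliefs, the certificate earns wage 22 and no certificate earns wage 12.
Skilled: the certificate nets 22 − 5 = 17; no certificate nets 12. Skilled prefers the certificate.
Unskilled: the certificate nets 22 − 8 = 14; no certificate nets 12. Unskilled would deviate to the certificate.
Unskilled has a profitable deviation, so the profile is not an equilibrium.

No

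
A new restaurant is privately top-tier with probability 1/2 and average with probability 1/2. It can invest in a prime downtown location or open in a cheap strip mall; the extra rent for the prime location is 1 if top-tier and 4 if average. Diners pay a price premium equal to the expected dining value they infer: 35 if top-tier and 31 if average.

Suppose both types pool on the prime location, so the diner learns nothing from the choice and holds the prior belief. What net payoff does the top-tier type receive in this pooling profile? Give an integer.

Pooled price premium = 1/2·35 + 1/2·31 = 33.
top-tier pays cost 1 for the prime location, so net payoff = 33 − 1 = 32.

32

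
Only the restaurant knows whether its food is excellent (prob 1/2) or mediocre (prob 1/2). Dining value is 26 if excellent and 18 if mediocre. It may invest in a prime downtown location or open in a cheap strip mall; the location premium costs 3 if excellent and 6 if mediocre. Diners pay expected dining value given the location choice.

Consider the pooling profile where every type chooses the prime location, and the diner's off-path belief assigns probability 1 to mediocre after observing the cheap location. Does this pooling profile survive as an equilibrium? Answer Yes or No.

No

On path, the diner holds the prior and pays 1/2·26 + 1/2·18 = 22. Off path (the cheap location), believing mediocre, it pays 18.
excellent: the prime location nets 22 − 3 = 19; the cheap location nets 18. excellent stays.
mediocre: the prime location nets 22 − 6 = 16; the cheap location nets 18. mediocre would deviate.
A type deviates, so pooling fails.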